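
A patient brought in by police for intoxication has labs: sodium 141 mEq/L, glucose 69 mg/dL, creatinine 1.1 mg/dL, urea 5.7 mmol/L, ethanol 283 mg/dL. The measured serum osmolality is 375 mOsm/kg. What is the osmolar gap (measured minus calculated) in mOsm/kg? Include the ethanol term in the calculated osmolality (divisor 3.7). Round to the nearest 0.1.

Calculated osmolality = 2·Na + glucose/18 + urea + ethanol/3.7
= 2·141 + 69/18 + 5.7 + 283/3.7
= 282 + 3.83 + 5.70 + 76.49
= 368.02 mOsm/kg ≈ 368.0 mOsm/kg
Osmolar gap = measured − calculated = 375 − 368.0 = 7.0 mOsm/kg

7.0 mOsm/kg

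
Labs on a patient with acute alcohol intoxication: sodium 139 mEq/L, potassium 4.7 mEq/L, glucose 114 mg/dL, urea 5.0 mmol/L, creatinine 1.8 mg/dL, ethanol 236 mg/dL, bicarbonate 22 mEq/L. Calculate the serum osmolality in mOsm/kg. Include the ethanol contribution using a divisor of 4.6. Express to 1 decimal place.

Calculated osmolality = 2·Na + glucose/18 + urea + ethanol/4.6
= 2·139 + 114/18 + 5 + 236/4.6
= 278 + 6.33 + 5 + 51.30
= 340.63 mOsm/kg

340.6 mOsm/kg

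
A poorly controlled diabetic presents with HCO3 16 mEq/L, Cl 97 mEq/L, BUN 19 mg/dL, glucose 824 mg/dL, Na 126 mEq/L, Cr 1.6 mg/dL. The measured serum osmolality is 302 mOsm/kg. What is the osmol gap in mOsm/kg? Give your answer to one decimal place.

-2.6 mOsm/kg

Calculated osmolality = 2·Na + glucose/18 + BUN/2.8
= 2·126 + 824/18 + 19/2.8
= 252 + 45.78 + 6.79
= 304.57 mOsm/kg ≈ 304.6 mOsm/kg
Osmolar gap = measured − calculated = 302 − 304.6 = -2.6 mOsm/kg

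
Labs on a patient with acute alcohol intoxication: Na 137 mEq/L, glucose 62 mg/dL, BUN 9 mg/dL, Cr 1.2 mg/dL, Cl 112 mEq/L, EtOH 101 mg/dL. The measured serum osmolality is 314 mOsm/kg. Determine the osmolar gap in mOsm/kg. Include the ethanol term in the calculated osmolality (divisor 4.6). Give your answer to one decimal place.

11.4 mOsm/kg

Calculated osmolality = 2·Na + glucose/18 + BUN/2.8 + ethanol/4.6
= 2·137 + 62/18 + 9/2.8 + 101/4.6
= 274 + 3.44 + 3.21 + 21.96
= 302.61 mOsm/kg ≈ 302.6 mOsm/kg
Osmolar gap = measured − calculated = 314 − 302.6 = 11.4 mOsm/kg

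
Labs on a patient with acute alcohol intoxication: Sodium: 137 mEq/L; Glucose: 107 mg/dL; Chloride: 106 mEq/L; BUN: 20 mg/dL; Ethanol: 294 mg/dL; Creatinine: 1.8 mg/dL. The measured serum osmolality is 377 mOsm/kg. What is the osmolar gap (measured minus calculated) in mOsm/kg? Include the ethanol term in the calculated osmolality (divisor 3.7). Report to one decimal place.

10.5 mOsm/kg

Calculated osmolality = 2·Na + glucose/18 + BUN/2.8 + ethanol/3.7
= 2·137 + 107/18 + 20/2.8 + 294/3.7
= 274 + 5.94 + 7.14 + 79.46
= 366.54 mOsm/kg ≈ 366.5 mOsm/kg
Osmolar gap = measured − calculated = 377 − 366.5 = 10.5 mOsm/kg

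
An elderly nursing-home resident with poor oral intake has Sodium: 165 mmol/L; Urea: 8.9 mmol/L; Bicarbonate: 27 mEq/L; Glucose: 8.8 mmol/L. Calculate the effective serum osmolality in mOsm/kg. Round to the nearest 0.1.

Effective osmolality excludes urea (freely permeant across cell membranes):
2·Na + glucose
= 2·165 + 8.8
= 330 + 8.8
= 338.8 mOsm/kg

338.8 mOsm/kg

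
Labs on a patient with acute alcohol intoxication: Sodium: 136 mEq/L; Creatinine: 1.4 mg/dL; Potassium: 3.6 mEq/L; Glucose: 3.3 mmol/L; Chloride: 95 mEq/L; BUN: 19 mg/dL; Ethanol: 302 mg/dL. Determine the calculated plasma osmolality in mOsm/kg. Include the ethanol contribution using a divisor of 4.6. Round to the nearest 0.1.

Calculated osmolality = 2·Na + glucose + BUN/2.8 + ethanol/4.6
= 2·136 + 3.3 + 19/2.8 + 302/4.6
= 272 + 3.30 + 6.79 + 65.65
= 347.74 mOsm/kg

347.7 mOsm/kg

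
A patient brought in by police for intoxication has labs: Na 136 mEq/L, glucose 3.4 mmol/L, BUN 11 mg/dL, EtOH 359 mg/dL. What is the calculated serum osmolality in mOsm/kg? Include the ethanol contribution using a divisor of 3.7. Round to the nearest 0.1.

376.4 mOsm/kg

Calculated osmolality = 2·Na + glucose + BUN/2.8 + ethanol/3.7
= 2·136 + 3.4 + 11/2.8 + 359/3.7
= 272 + 3.40 + 3.93 + 97.03
= 376.36 mOsm/kg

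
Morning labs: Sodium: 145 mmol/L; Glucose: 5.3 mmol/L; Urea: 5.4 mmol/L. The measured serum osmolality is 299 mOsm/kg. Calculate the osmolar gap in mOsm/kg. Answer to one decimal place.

-1.7 mOsm/kg

Calculated osmolality = 2·Na + glucose + urea
= 2·145 + 5.3 + 5.4
= 290 + 5.30 + 5.40
= 300.7 mOsm/kg ≈ 300.7 mOsm/kg
Osmolar gap = measured − calculated = 299 − 300.7 = -1.7 mOsm/kg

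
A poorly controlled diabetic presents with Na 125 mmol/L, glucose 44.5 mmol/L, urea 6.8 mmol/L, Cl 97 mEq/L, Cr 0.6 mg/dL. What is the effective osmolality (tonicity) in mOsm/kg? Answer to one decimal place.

294.5 mOsm/kg

Effective osmolality excludes urea (freely permeant across cell membranes):
2·Na + glucose
= 2·125 + 44.5
= 250 + 44.5
= 294.5 mOsm/kg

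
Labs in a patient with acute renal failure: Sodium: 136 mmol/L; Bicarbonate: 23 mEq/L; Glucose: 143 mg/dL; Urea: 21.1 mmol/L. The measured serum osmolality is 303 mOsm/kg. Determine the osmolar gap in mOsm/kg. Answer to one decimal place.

Calculated osmolality = 2·Na + glucose/18 + urea
= 2·136 + 143/18 + 21.1
= 272 + 7.94 + 21.10
= 301.04 mOsm/kg ≈ 301.0 mOsm/kg
Osmolar gap = measured − calculated = 303 − 301.0 = 2.0 mOsm/kg

2.0 mOsm/kg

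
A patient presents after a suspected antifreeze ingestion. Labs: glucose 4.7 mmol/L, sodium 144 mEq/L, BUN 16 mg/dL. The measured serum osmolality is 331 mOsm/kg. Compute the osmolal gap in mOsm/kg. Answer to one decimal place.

32.6 mOsm/kg

Calculated osmolality = 2·Na + glucose + BUN/2.8
= 2·144 + 4.7 + 16/2.8
= 288 + 4.70 + 5.71
= 298.41 mOsm/kg ≈ 298.4 mOsm/kg
Osmolar gap = measured − calculated = 331 − 298.4 = 32.6 mOsm/kg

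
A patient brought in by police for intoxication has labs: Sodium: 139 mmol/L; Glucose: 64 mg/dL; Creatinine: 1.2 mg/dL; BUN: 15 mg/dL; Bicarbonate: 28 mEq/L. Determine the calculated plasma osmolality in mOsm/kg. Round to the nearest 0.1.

286.9 mOsm/kg

Calculated osmolality = 2·Na + glucose/18 + BUN/2.8
= 2·139 + 64/18 + 15/2.8
= 278 + 3.56 + 5.36
= 286.92 mOsm/kg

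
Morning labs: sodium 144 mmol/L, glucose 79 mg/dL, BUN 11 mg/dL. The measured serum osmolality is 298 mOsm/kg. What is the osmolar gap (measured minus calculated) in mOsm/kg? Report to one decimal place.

1.7 mOsm/kg

Calculated osmolality = 2·Na + glucose/18 + BUN/2.8
= 2·144 + 79/18 + 11/2.8
= 288 + 4.39 + 3.93
= 296.32 mOsm/kg ≈ 296.3 mOsm/kg
Osmolar gap = measured − calculated = 298 − 296.3 = 1.7 mOsm/kg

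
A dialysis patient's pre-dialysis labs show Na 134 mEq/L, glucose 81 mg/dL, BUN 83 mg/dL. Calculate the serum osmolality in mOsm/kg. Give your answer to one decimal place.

302.1 mOsm/kg

Calculated osmolality = 2·Na + glucose/18 + BUN/2.8
= 2·134 + 81/18 + 83/2.8
= 268 + 4.50 + 29.64
= 302.14 mOsm/kg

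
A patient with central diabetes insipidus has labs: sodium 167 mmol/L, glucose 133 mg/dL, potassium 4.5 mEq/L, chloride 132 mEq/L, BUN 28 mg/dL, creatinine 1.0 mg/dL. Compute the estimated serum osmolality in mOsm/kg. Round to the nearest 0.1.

351.4 mOsm/kg

Calculated osmolality = 2·Na + glucose/18 + BUN/2.8
= 2·167 + 133/18 + 28/2.8
= 334 + 7.39 + 10
= 351.39 mOsm/kg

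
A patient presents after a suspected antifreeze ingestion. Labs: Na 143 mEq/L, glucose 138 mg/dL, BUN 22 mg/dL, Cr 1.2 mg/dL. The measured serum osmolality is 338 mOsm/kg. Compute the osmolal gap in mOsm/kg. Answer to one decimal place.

36.5 mOsm/kg

Calculated osmolality = 2·Na + glucose/18 + BUN/2.8
= 2·143 + 138/18 + 22/2.8
= 286 + 7.67 + 7.86
= 301.53 mOsm/kg ≈ 301.5 mOsm/kg
Osmolar gap = measured − calculated = 338 − 301.5 = 36.5 mOsm/kg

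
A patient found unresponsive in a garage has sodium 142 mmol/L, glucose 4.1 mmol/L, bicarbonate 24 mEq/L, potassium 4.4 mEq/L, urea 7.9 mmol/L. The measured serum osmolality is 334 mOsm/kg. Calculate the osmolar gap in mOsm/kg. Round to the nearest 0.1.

38.0 mOsm/kg

Calculated osmolality = 2·Na + glucose + urea
= 2·142 + 4.1 + 7.9
= 284 + 4.10 + 7.90
= 296 mOsm/kg ≈ 296.0 mOsm/kg
Osmolar gap = measured − calculated = 334 − 296.0 = 38.0 mOsm/kg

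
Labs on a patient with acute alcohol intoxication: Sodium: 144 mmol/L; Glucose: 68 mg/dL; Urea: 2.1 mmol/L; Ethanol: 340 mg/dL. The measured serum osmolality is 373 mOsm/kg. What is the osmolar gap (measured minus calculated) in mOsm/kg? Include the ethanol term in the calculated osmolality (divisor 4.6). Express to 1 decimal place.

5.2 mOsm/kg

Calculated osmolality = 2·Na + glucose/18 + urea + ethanol/4.6
= 2·144 + 68/18 + 2.1 + 340/4.6
= 288 + 3.78 + 2.10 + 73.91
= 367.79 mOsm/kg ≈ 367.8 mOsm/kg
Osmolar gap = measured − calculated = 373 − 367.8 = 5.2 mOsm/kg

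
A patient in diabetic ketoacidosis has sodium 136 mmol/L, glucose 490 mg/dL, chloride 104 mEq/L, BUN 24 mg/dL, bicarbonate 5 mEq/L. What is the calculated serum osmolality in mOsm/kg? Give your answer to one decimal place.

Calculated osmolality = 2·Na + glucose/18 + BUN/2.8
= 2·136 + 490/18 + 24/2.8
= 272 + 27.22 + 8.57
= 307.79 mOsm/kg

307.8 mOsm/kg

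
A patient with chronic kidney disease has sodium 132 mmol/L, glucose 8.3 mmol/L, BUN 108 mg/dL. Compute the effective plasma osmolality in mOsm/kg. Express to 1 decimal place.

Effective osmolality excludes urea (freely permeant across cell membranes):
2·Na + glucose
= 2·132 + 8.3
= 264 + 8.3
= 272.3 mOsm/kg

272.3 mOsm/kg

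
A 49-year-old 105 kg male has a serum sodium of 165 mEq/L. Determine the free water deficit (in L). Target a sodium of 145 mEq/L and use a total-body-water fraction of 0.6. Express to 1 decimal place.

8.7 L

TBW = 0.6 · 105 = 63 L
Free water deficit = TBW · (Na/145 − 1)
= 63 · (165/145 − 1)
= 63 · 0.1379
= 8.69 L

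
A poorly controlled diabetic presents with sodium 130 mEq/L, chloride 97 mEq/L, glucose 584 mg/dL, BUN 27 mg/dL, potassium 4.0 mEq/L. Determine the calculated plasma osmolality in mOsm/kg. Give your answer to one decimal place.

302.1 mOsm/kg

Calculated osmolality = 2·Na + glucose/18 + BUN/2.8
= 2·130 + 584/18 + 27/2.8
= 260 + 32.44 + 9.64
= 302.08 mOsm/kg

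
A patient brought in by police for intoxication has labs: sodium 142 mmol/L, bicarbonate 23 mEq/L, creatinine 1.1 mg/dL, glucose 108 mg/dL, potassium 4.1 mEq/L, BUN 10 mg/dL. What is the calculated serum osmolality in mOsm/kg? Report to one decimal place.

293.6 mOsm/kg

Calculated osmolality = 2·Na + glucose/18 + BUN/2.8
= 2·142 + 108/18 + 10/2.8
= 284 + 6 + 3.57
= 293.57 mOsm/kg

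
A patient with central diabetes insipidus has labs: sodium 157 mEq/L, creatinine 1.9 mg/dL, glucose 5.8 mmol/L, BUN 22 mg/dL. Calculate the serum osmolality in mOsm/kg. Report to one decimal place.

327.7 mOsm/kg

Calculated osmolality = 2·Na + glucose + BUN/2.8
= 2·157 + 5.8 + 22/2.8
= 314 + 5.80 + 7.86
= 327.66 mOsm/kg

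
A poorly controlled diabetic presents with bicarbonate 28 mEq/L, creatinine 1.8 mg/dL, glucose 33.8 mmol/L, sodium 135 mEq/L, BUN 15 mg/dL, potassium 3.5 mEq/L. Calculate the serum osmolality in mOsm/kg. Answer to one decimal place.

309.2 mOsm/kg

Calculated osmolality = 2·Na + glucose + BUN/2.8
= 2·135 + 33.8 + 15/2.8
= 270 + 33.80 + 5.36
= 309.16 mOsm/kg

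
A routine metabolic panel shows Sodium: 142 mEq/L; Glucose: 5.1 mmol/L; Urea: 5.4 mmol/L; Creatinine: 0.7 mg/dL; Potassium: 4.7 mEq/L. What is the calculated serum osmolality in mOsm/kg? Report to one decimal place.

Calculated osmolality = 2·Na + glucose + urea
= 2·142 + 5.1 + 5.4
= 284 + 5.10 + 5.40
= 294.5 mOsm/kg

294.5 mOsm/kg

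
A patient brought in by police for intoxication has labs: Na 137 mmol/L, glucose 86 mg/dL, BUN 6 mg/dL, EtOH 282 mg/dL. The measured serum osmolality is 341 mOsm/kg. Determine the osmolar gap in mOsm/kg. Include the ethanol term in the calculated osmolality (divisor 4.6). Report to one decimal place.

Calculated osmolality = 2·Na + glucose/18 + BUN/2.8 + ethanol/4.6
= 2·137 + 86/18 + 6/2.8 + 282/4.6
= 274 + 4.78 + 2.14 + 61.30
= 342.22 mOsm/kg ≈ 342.2 mOsm/kg
Osmolar gap = measured − calculated = 341 − 342.2 = -1.2 mOsm/kg

-1.2 mOsm/kg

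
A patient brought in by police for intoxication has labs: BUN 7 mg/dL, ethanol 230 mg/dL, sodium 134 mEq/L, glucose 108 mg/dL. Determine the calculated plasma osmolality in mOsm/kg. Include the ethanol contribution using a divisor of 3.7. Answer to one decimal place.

Calculated osmolality = 2·Na + glucose/18 + BUN/2.8 + ethanol/3.7
= 2·134 + 108/18 + 7/2.8 + 230/3.7
= 268 + 6 + 2.50 + 62.16
= 338.66 mOsm/kg

338.7 mOsm/kg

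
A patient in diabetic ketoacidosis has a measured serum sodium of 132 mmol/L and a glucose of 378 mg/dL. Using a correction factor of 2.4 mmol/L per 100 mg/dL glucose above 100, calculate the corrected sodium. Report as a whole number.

139 mmol/L

Corrected Na = measured Na + 2.4 · (glucose − 100)/100
= 132 + 2.4 · (378 − 100)/100
= 132 + 6.7
= 138.7 mmol/L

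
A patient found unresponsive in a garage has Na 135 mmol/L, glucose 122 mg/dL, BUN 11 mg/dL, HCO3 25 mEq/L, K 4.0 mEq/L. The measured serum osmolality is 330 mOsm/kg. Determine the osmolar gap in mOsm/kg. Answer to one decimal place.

Calculated osmolality = 2·Na + glucose/18 + BUN/2.8
= 2·135 + 122/18 + 11/2.8
= 270 + 6.78 + 3.93
= 280.71 mOsm/kg ≈ 280.7 mOsm/kg
Osmolar gap = measured − calculated = 330 − 280.7 = 49.3 mOsm/kg

49.3 mOsm/kg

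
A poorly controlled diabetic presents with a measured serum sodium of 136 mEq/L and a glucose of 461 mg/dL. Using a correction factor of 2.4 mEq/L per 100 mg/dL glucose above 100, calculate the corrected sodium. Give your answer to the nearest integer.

145 mEq/L

Corrected Na = measured Na + 2.4 · (glucose − 100)/100
= 136 + 2.4 · (461 − 100)/100
= 136 + 8.7
= 144.7 mEq/L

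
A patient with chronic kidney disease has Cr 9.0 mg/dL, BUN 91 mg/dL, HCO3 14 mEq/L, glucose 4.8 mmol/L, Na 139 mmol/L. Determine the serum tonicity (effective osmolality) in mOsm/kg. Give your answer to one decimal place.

282.8 mOsm/kg

Effective osmolality excludes urea (freely permeant across cell membranes):
2·Na + glucose
= 2·139 + 4.8
= 278 + 4.8
= 282.8 mOsm/kg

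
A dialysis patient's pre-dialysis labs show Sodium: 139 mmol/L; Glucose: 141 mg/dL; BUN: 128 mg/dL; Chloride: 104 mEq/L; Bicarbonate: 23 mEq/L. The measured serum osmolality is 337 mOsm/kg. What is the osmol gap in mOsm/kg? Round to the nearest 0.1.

5.5 mOsm/kg

Calculated osmolality = 2·Na + glucose/18 + BUN/2.8
= 2·139 + 141/18 + 128/2.8
= 278 + 7.83 + 45.71
= 331.54 mOsm/kg ≈ 331.5 mOsm/kg
Osmolar gap = measured − calculated = 337 − 331.5 = 5.5 mOsm/kg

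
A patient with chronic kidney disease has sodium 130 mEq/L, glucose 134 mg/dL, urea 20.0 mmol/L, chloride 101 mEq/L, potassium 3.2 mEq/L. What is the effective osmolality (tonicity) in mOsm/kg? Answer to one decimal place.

267.4 mOsm/kg

Effective osmolality excludes urea (freely permeant across cell membranes):
2·Na + glucose/18
= 2·130 + 134/18
= 260 + 7.44
= 267.44 mOsm/kg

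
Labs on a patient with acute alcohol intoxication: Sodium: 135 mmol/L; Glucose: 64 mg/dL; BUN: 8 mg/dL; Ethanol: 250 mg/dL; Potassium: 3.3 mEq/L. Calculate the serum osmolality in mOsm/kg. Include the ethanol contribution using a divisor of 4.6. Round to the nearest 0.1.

Calculated osmolality = 2·Na + glucose/18 + BUN/2.8 + ethanol/4.6
= 2·135 + 64/18 + 8/2.8 + 250/4.6
= 270 + 3.56 + 2.86 + 54.35
= 330.77 mOsm/kg

330.8 mOsm/kg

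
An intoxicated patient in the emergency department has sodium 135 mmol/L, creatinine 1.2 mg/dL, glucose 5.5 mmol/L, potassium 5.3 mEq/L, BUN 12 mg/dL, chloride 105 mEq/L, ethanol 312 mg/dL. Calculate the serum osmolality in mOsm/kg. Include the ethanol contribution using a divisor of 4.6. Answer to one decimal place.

Calculated osmolality = 2·Na + glucose + BUN/2.8 + ethanol/4.6
= 2·135 + 5.5 + 12/2.8 + 312/4.6
= 270 + 5.50 + 4.29 + 67.83
= 347.62 mOsm/kg

347.6 mOsm/kg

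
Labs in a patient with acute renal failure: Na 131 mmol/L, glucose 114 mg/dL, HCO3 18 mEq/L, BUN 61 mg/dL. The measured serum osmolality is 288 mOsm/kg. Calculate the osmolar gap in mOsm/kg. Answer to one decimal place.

-2.1 mOsm/kg

Calculated osmolality = 2·Na + glucose/18 + BUN/2.8
= 2·131 + 114/18 + 61/2.8
= 262 + 6.33 + 21.79
= 290.12 mOsm/kg ≈ 290.1 mOsm/kg
Osmolar gap = measured − calculated = 288 − 290.1 = -2.1 mOsm/kg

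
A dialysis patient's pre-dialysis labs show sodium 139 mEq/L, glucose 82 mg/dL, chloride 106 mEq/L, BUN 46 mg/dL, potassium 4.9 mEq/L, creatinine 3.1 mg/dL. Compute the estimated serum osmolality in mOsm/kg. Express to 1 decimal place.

Calculated osmolality = 2·Na + glucose/18 + BUN/2.8
= 2·139 + 82/18 + 46/2.8
= 278 + 4.56 + 16.43
= 298.99 mOsm/kg

299.0 mOsm/kg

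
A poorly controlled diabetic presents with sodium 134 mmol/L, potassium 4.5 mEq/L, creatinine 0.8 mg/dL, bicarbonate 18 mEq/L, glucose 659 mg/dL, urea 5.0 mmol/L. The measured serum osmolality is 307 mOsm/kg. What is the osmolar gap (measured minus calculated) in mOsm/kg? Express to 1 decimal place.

Calculated osmolality = 2·Na + glucose/18 + urea
= 2·134 + 659/18 + 5
= 268 + 36.61 + 5
= 309.61 mOsm/kg ≈ 309.6 mOsm/kg
Osmolar gap = measured − calculated = 307 − 309.6 = -2.6 mOsm/kg

-2.6 mOsm/kg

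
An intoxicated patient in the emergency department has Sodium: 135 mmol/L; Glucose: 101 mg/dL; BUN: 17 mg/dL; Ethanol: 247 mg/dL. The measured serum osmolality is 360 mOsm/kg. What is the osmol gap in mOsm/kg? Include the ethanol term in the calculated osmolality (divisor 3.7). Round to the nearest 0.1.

11.6 mOsm/kg

Calculated osmolality = 2·Na + glucose/18 + BUN/2.8 + ethanol/3.7
= 2·135 + 101/18 + 17/2.8 + 247/3.7
= 270 + 5.61 + 6.07 + 66.76
= 348.44 mOsm/kg ≈ 348.4 mOsm/kg
Osmolar gap = measured − calculated = 360 − 348.4 = 11.6 mOsm/kg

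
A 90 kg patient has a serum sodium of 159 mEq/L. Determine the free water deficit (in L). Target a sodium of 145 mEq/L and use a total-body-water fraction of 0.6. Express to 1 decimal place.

TBW = 0.6 · 90 = 54 L
Free water deficit = TBW · (Na/145 − 1)
= 54 · (159/145 − 1)
= 54 · 0.0966
= 5.22 L

5.2 L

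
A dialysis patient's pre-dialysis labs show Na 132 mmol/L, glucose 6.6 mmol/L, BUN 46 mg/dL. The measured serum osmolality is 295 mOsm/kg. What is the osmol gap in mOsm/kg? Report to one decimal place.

8.0 mOsm/kg

Calculated osmolality = 2·Na + glucose + BUN/2.8
= 2·132 + 6.6 + 46/2.8
= 264 + 6.60 + 16.43
= 287.03 mOsm/kg ≈ 287.0 mOsm/kg
Osmolar gap = measured − calculated = 295 − 287.0 = 8.0 mOsm/kg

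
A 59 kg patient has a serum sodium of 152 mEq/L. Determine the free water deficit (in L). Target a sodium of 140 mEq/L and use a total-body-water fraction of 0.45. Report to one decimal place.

TBW = 0.45 · 59 = 26.55 L
Free water deficit = TBW · (Na/140 − 1)
= 26.55 · (152/140 − 1)
= 26.55 · 0.0857
= 2.28 L

2.3 L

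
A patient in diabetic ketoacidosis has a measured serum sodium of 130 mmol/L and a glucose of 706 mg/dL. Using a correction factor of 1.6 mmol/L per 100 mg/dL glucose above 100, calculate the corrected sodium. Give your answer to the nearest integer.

Corrected Na = measured Na + 1.6 · (glucose − 100)/100
= 130 + 1.6 · (706 − 100)/100
= 130 + 9.7
= 139.7 mmol/L

140 mmol/L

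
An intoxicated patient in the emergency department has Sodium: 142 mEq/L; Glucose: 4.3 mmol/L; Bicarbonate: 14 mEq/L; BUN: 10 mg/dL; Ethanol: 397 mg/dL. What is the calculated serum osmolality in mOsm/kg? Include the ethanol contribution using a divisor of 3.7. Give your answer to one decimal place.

Calculated osmolality = 2·Na + glucose + BUN/2.8 + ethanol/3.7
= 2·142 + 4.3 + 10/2.8 + 397/3.7
= 284 + 4.30 + 3.57 + 107.30
= 399.17 mOsm/kg

399.2 mOsm/kg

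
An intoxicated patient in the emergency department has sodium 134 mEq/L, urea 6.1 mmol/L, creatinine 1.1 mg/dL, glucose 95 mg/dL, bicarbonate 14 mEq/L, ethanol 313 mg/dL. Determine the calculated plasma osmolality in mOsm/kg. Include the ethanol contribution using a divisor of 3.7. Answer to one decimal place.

Calculated osmolality = 2·Na + glucose/18 + urea + ethanol/3.7
= 2·134 + 95/18 + 6.1 + 313/3.7
= 268 + 5.28 + 6.10 + 84.59
= 363.97 mOsm/kg

364.0 mOsm/kg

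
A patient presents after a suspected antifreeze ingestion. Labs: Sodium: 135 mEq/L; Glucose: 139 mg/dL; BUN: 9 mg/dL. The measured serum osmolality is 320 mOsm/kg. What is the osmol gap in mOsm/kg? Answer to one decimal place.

39.1 mOsm/kg

Calculated osmolality = 2·Na + glucose/18 + BUN/2.8
= 2·135 + 139/18 + 9/2.8
= 270 + 7.72 + 3.21
= 280.93 mOsm/kg ≈ 280.9 mOsm/kg
Osmolar gap = measured − calculated = 320 − 280.9 = 39.1 mOsm/kg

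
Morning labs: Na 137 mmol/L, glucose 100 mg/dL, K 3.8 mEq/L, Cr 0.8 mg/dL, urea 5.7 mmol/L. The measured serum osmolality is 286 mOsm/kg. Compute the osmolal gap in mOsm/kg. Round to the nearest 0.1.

0.7 mOsm/kg

Calculated osmolality = 2·Na + glucose/18 + urea
= 2·137 + 100/18 + 5.7
= 274 + 5.56 + 5.70
= 285.26 mOsm/kg ≈ 285.3 mOsm/kg
Osmolar gap = measured − calculated = 286 − 285.3 = 0.7 mOsm/kg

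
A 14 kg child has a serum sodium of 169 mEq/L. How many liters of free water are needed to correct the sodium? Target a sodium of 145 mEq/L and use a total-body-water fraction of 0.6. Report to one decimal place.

1.4 L

TBW = 0.6 · 14 = 8.4 L
Free water deficit = TBW · (Na/145 − 1)
= 8.4 · (169/145 − 1)
= 8.4 · 0.1655
= 1.39 L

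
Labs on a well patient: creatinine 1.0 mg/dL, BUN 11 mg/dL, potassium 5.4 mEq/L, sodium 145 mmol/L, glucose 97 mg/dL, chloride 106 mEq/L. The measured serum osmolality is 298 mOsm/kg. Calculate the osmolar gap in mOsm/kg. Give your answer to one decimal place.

-1.3 mOsm/kg

Calculated osmolality = 2·Na + glucose/18 + BUN/2.8
= 2·145 + 97/18 + 11/2.8
= 290 + 5.39 + 3.93
= 299.32 mOsm/kg ≈ 299.3 mOsm/kg
Osmolar gap = measured − calculated = 298 − 299.3 = -1.3 mOsm/kg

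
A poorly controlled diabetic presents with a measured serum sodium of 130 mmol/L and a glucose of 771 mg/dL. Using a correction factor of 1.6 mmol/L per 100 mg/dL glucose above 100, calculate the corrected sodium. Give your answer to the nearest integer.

141 mmol/L

Corrected Na = measured Na + 1.6 · (glucose − 100)/100
= 130 + 1.6 · (771 − 100)/100
= 130 + 10.7
= 140.7 mmol/L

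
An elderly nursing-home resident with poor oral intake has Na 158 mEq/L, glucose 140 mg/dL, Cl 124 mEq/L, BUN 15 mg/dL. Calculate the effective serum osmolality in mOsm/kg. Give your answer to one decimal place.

Effective osmolality excludes urea (freely permeant across cell membranes):
2·Na + glucose/18
= 2·158 + 140/18
= 316 + 7.78
= 323.78 mOsm/kg

323.8 mOsm/kg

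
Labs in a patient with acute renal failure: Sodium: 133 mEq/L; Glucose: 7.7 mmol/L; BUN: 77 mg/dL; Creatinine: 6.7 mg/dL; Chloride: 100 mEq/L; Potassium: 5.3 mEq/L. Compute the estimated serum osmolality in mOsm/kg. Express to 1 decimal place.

301.2 mOsm/kg

Calculated osmolality = 2·Na + glucose + BUN/2.8
= 2·133 + 7.7 + 77/2.8
= 266 + 7.70 + 27.50
= 301.2 mOsm/kg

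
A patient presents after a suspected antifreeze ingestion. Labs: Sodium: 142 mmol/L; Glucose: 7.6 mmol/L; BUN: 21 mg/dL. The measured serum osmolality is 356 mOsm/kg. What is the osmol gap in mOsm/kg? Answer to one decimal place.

56.9 mOsm/kg

Calculated osmolality = 2·Na + glucose + BUN/2.8
= 2·142 + 7.6 + 21/2.8
= 284 + 7.60 + 7.50
= 299.1 mOsm/kg ≈ 299.1 mOsm/kg
Osmolar gap = measured − calculated = 356 − 299.1 = 56.9 mOsm/kg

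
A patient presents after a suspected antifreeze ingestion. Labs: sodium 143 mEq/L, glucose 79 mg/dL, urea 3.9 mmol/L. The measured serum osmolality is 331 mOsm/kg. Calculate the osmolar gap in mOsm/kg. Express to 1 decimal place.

36.7 mOsm/kg

Calculated osmolality = 2·Na + glucose/18 + urea
= 2·143 + 79/18 + 3.9
= 286 + 4.39 + 3.90
= 294.29 mOsm/kg ≈ 294.3 mOsm/kg
Osmolar gap = measured − calculated = 331 − 294.3 = 36.7 mOsm/kg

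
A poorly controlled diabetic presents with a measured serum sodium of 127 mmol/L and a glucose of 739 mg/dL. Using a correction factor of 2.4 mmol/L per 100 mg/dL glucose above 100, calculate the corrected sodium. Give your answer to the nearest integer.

Corrected Na = measured Na + 2.4 · (glucose − 100)/100
= 127 + 2.4 · (739 − 100)/100
= 127 + 15.3
= 142.3 mmol/L

142 mmol/L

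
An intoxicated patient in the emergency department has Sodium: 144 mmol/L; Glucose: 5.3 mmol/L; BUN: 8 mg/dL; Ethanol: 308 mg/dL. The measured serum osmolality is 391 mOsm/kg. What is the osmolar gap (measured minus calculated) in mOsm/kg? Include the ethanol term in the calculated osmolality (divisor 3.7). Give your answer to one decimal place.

Calculated osmolality = 2·Na + glucose + BUN/2.8 + ethanol/3.7
= 2·144 + 5.3 + 8/2.8 + 308/3.7
= 288 + 5.30 + 2.86 + 83.24
= 379.4 mOsm/kg ≈ 379.4 mOsm/kg
Osmolar gap = measured − calculated = 391 − 379.4 = 11.6 mOsm/kg

11.6 mOsm/kg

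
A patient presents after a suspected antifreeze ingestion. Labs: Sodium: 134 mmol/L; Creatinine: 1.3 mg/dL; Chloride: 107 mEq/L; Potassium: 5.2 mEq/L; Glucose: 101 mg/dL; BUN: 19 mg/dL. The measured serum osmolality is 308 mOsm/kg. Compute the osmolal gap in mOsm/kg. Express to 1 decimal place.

Calculated osmolality = 2·Na + glucose/18 + BUN/2.8
= 2·134 + 101/18 + 19/2.8
= 268 + 5.61 + 6.79
= 280.4 mOsm/kg ≈ 280.4 mOsm/kg
Osmolar gap = measured − calculated = 308 − 280.4 = 27.6 mOsm/kg

27.6 mOsm/kg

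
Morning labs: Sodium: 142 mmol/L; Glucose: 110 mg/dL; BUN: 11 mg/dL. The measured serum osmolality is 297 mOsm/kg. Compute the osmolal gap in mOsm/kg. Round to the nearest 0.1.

Calculated osmolality = 2·Na + glucose/18 + BUN/2.8
= 2·142 + 110/18 + 11/2.8
= 284 + 6.11 + 3.93
= 294.04 mOsm/kg ≈ 294.0 mOsm/kg
Osmolar gap = measured − calculated = 297 − 294.0 = 3.0 mOsm/kg

3.0 mOsm/kg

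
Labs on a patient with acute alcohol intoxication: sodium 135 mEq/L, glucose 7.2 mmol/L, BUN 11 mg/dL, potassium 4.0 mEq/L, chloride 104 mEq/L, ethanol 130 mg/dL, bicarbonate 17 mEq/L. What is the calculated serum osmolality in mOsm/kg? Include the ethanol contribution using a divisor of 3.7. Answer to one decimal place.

316.3 mOsm/kg

Calculated osmolality = 2·Na + glucose + BUN/2.8 + ethanol/3.7
= 2·135 + 7.2 + 11/2.8 + 130/3.7
= 270 + 7.20 + 3.93 + 35.14
= 316.27 mOsm/kg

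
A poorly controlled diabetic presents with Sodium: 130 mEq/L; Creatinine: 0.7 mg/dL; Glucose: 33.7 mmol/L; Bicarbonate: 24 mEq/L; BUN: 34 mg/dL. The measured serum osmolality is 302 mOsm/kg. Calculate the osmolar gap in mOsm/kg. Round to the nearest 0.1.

Calculated osmolality = 2·Na + glucose + BUN/2.8
= 2·130 + 33.7 + 34/2.8
= 260 + 33.70 + 12.14
= 305.84 mOsm/kg ≈ 305.8 mOsm/kg
Osmolar gap = measured − calculated = 302 − 305.8 = -3.8 mOsm/kg

-3.8 mOsm/kg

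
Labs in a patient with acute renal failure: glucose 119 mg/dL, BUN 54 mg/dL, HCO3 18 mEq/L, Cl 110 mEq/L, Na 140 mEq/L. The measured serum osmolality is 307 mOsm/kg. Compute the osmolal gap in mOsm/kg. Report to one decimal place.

Calculated osmolality = 2·Na + glucose/18 + BUN/2.8
= 2·140 + 119/18 + 54/2.8
= 280 + 6.61 + 19.29
= 305.9 mOsm/kg ≈ 305.9 mOsm/kg
Osmolar gap = measured − calculated = 307 − 305.9 = 1.1 mOsm/kg

1.1 mOsm/kg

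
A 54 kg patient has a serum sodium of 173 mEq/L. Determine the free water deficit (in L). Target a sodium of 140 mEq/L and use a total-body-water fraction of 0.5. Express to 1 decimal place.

6.4 L

TBW = 0.5 · 54 = 27 L
Free water deficit = TBW · (Na/140 − 1)
= 27 · (173/140 − 1)
= 27 · 0.2357
= 6.36 L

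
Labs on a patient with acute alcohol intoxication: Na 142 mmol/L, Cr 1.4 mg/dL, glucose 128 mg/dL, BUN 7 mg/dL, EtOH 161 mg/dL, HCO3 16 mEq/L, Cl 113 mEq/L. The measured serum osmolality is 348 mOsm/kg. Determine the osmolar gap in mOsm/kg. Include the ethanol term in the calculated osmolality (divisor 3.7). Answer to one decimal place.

10.9 mOsm/kg

Calculated osmolality = 2·Na + glucose/18 + BUN/2.8 + ethanol/3.7
= 2·142 + 128/18 + 7/2.8 + 161/3.7
= 284 + 7.11 + 2.50 + 43.51
= 337.12 mOsm/kg ≈ 337.1 mOsm/kg
Osmolar gap = measured − calculated = 348 − 337.1 = 10.9 mOsm/kg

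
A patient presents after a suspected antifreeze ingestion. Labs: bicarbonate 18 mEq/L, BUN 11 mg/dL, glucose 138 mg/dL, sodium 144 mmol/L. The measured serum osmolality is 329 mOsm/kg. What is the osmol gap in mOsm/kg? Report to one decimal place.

29.4 mOsm/kg

Calculated osmolality = 2·Na + glucose/18 + BUN/2.8
= 2·144 + 138/18 + 11/2.8
= 288 + 7.67 + 3.93
= 299.6 mOsm/kg ≈ 299.6 mOsm/kg
Osmolar gap = measured − calculated = 329 − 299.6 = 29.4 mOsm/kg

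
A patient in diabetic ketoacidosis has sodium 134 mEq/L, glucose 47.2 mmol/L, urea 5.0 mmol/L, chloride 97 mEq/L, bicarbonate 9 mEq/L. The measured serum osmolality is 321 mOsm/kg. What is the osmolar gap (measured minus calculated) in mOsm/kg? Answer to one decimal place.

0.8 mOsm/kg

Calculated osmolality = 2·Na + glucose + urea
= 2·134 + 47.2 + 5
= 268 + 47.20 + 5
= 320.2 mOsm/kg ≈ 320.2 mOsm/kg
Osmolar gap = measured − calculated = 321 − 320.2 = 0.8 mOsm/kg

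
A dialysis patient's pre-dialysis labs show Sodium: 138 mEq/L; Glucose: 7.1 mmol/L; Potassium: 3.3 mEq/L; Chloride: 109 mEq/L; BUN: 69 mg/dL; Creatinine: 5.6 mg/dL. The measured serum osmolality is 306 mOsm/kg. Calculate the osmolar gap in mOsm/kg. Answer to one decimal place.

Calculated osmolality = 2·Na + glucose + BUN/2.8
= 2·138 + 7.1 + 69/2.8
= 276 + 7.10 + 24.64
= 307.74 mOsm/kg ≈ 307.7 mOsm/kg
Osmolar gap = measured − calculated = 306 − 307.7 = -1.7 mOsm/kg

-1.7 mOsm/kg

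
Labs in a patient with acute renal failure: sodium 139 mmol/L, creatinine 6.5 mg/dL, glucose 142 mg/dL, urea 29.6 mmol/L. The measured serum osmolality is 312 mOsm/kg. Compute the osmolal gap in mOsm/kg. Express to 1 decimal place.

-3.5 mOsm/kg

Calculated osmolality = 2·Na + glucose/18 + urea
= 2·139 + 142/18 + 29.6
= 278 + 7.89 + 29.60
= 315.49 mOsm/kg ≈ 315.5 mOsm/kg
Osmolar gap = measured − calculated = 312 − 315.5 = -3.5 mOsm/kg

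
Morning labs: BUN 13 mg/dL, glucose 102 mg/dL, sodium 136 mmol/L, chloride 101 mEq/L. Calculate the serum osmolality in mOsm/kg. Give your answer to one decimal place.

282.3 mOsm/kg

Calculated osmolality = 2·Na + glucose/18 + BUN/2.8
= 2·136 + 102/18 + 13/2.8
= 272 + 5.67 + 4.64
= 282.31 mOsm/kg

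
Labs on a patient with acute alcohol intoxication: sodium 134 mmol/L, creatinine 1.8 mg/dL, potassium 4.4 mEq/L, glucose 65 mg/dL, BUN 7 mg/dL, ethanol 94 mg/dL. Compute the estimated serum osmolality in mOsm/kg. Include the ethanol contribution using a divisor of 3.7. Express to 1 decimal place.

Calculated osmolality = 2·Na + glucose/18 + BUN/2.8 + ethanol/3.7
= 2·134 + 65/18 + 7/2.8 + 94/3.7
= 268 + 3.61 + 2.50 + 25.41
= 299.52 mOsm/kg

299.5 mOsm/kg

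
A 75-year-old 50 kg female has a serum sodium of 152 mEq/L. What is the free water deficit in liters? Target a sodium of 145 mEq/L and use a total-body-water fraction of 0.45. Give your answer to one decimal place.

TBW = 0.45 · 50 = 22.5 L
Free water deficit = TBW · (Na/145 − 1)
= 22.5 · (152/145 − 1)
= 22.5 · 0.0483
= 1.09 L

1.1 L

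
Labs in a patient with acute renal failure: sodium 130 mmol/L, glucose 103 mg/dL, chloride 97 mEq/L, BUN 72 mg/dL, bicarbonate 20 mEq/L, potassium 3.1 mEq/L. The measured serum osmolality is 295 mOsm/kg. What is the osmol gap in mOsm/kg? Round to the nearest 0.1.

Calculated osmolality = 2·Na + glucose/18 + BUN/2.8
= 2·130 + 103/18 + 72/2.8
= 260 + 5.72 + 25.71
= 291.43 mOsm/kg ≈ 291.4 mOsm/kg
Osmolar gap = measured − calculated = 295 − 291.4 = 3.6 mOsm/kg

3.6 mOsm/kg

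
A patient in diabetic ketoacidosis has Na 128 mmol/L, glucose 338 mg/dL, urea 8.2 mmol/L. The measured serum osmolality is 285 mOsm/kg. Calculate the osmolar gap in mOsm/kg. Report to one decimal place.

2.0 mOsm/kg

Calculated osmolality = 2·Na + glucose/18 + urea
= 2·128 + 338/18 + 8.2
= 256 + 18.78 + 8.20
= 282.98 mOsm/kg ≈ 283.0 mOsm/kg
Osmolar gap = measured − calculated = 285 − 283.0 = 2.0 mOsm/kg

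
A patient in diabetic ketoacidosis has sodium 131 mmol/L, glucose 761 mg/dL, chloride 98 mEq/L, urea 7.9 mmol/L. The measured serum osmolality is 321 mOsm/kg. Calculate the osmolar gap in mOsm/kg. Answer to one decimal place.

Calculated osmolality = 2·Na + glucose/18 + urea
= 2·131 + 761/18 + 7.9
= 262 + 42.28 + 7.90
= 312.18 mOsm/kg ≈ 312.2 mOsm/kg
Osmolar gap = measured − calculated = 321 − 312.2 = 8.8 mOsm/kg

8.8 mOsm/kg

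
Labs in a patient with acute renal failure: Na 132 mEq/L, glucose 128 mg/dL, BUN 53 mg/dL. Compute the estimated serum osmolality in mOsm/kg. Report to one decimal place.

Calculated osmolality = 2·Na + glucose/18 + BUN/2.8
= 2·132 + 128/18 + 53/2.8
= 264 + 7.11 + 18.93
= 290.04 mOsm/kg

290.0 mOsm/kg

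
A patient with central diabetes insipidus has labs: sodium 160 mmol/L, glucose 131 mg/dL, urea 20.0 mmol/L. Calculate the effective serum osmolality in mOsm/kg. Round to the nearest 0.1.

Effective osmolality excludes urea (freely permeant across cell membranes):
2·Na + glucose/18
= 2·160 + 131/18
= 320 + 7.28
= 327.28 mOsm/kg

327.3 mOsm/kg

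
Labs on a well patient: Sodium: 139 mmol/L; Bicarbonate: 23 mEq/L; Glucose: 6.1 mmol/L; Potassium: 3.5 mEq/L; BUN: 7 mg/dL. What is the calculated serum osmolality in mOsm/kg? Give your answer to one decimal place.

Calculated osmolality = 2·Na + glucose + BUN/2.8
= 2·139 + 6.1 + 7/2.8
= 278 + 6.10 + 2.50
= 286.6 mOsm/kg

286.6 mOsm/kg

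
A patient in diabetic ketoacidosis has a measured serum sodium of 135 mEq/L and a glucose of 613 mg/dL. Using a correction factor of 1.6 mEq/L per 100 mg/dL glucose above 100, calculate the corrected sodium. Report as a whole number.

143 mEq/L

Corrected Na = measured Na + 1.6 · (glucose − 100)/100
= 135 + 1.6 · (613 − 100)/100
= 135 + 8.2
= 143.2 mEq/L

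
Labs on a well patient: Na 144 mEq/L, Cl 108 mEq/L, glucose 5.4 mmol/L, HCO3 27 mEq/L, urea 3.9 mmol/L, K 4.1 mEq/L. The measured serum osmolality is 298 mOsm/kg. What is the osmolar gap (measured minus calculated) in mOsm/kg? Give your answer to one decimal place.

Calculated osmolality = 2·Na + glucose + urea
= 2·144 + 5.4 + 3.9
= 288 + 5.40 + 3.90
= 297.3 mOsm/kg ≈ 297.3 mOsm/kg
Osmolar gap = measured − calculated = 298 − 297.3 = 0.7 mOsm/kg

0.7 mOsm/kg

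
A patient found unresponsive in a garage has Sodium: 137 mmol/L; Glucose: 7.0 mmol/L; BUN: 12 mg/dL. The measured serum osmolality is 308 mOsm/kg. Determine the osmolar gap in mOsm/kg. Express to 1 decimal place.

22.7 mOsm/kg

Calculated osmolality = 2·Na + glucose + BUN/2.8
= 2·137 + 7 + 12/2.8
= 274 + 7 + 4.29
= 285.29 mOsm/kg ≈ 285.3 mOsm/kg
Osmolar gap = measured − calculated = 308 − 285.3 = 22.7 mOsm/kg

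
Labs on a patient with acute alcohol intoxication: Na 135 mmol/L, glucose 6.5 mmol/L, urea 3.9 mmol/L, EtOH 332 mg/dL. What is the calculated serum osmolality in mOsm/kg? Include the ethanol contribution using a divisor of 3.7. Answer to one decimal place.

Calculated osmolality = 2·Na + glucose + urea + ethanol/3.7
= 2·135 + 6.5 + 3.9 + 332/3.7
= 270 + 6.50 + 3.90 + 89.73
= 370.13 mOsm/kg

370.1 mOsm/kg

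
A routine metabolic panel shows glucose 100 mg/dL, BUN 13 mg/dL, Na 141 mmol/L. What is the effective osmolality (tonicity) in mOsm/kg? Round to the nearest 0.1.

287.6 mOsm/kg

Effective osmolality excludes urea (freely permeant across cell membranes):
2·Na + glucose/18
= 2·141 + 100/18
= 282 + 5.56
= 287.56 mOsm/kg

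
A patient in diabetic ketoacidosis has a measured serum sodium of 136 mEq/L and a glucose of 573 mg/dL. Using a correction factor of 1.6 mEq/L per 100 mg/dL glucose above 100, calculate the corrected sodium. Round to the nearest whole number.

144 mEq/L

Corrected Na = measured Na + 1.6 · (glucose − 100)/100
= 136 + 1.6 · (573 − 100)/100
= 136 + 7.6
= 143.6 mEq/L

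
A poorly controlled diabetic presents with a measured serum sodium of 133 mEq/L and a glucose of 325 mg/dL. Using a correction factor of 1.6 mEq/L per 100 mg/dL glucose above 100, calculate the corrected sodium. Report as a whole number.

Corrected Na = measured Na + 1.6 · (glucose − 100)/100
= 133 + 1.6 · (325 − 100)/100
= 133 + 3.6
= 136.6 mEq/L

137 mEq/L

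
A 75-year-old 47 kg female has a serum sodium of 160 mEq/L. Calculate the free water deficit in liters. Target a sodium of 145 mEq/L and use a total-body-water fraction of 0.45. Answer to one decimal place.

2.2 L

TBW = 0.45 · 47 = 21.15 L
Free water deficit = TBW · (Na/145 − 1)
= 21.15 · (160/145 − 1)
= 21.15 · 0.1034
= 2.19 L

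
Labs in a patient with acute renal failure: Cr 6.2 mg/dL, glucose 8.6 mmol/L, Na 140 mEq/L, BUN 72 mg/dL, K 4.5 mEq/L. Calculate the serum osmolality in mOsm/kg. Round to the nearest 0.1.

Calculated osmolality = 2·Na + glucose + BUN/2.8
= 2·140 + 8.6 + 72/2.8
= 280 + 8.60 + 25.71
= 314.31 mOsm/kg

314.3 mOsm/kg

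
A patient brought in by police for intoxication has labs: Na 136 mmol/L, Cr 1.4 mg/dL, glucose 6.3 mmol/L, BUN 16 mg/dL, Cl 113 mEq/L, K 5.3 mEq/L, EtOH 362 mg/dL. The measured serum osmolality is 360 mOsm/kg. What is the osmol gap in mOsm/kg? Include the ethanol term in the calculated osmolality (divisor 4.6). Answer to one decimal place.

Calculated osmolality = 2·Na + glucose + BUN/2.8 + ethanol/4.6
= 2·136 + 6.3 + 16/2.8 + 362/4.6
= 272 + 6.30 + 5.71 + 78.70
= 362.71 mOsm/kg ≈ 362.7 mOsm/kg
Osmolar gap = measured − calculated = 360 − 362.7 = -2.7 mOsm/kg

-2.7 mOsm/kg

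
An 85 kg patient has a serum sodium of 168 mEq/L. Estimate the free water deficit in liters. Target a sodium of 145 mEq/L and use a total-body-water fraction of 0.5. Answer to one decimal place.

6.7 L

TBW = 0.5 · 85 = 42.5 L
Free water deficit = TBW · (Na/145 − 1)
= 42.5 · (168/145 − 1)
= 42.5 · 0.1586
= 6.74 L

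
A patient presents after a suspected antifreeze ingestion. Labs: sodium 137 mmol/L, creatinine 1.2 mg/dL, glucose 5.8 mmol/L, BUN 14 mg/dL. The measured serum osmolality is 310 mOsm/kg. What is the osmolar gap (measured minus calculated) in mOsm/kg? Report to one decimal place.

25.2 mOsm/kg

Calculated osmolality = 2·Na + glucose + BUN/2.8
= 2·137 + 5.8 + 14/2.8
= 274 + 5.80 + 5
= 284.8 mOsm/kg ≈ 284.8 mOsm/kg
Osmolar gap = measured − calculated = 310 − 284.8 = 25.2 mOsm/kg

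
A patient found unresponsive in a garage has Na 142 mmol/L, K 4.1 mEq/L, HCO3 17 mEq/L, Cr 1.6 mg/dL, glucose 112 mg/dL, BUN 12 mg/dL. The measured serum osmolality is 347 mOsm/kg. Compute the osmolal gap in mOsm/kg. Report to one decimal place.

52.5 mOsm/kg

Calculated osmolality = 2·Na + glucose/18 + BUN/2.8
= 2·142 + 112/18 + 12/2.8
= 284 + 6.22 + 4.29
= 294.51 mOsm/kg ≈ 294.5 mOsm/kg
Osmolar gap = measured − calculated = 347 − 294.5 = 52.5 mOsm/kg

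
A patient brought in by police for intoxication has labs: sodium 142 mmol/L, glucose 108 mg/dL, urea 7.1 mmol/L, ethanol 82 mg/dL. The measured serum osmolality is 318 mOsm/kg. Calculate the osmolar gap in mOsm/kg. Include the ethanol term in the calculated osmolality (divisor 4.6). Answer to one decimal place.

Calculated osmolality = 2·Na + glucose/18 + urea + ethanol/4.6
= 2·142 + 108/18 + 7.1 + 82/4.6
= 284 + 6 + 7.10 + 17.83
= 314.93 mOsm/kg ≈ 314.9 mOsm/kg
Osmolar gap = measured − calculated = 318 − 314.9 = 3.1 mOsm/kg

3.1 mOsm/kg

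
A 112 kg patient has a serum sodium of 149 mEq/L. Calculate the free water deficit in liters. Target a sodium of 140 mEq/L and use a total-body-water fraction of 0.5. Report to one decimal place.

TBW = 0.5 · 112 = 56 L
Free water deficit = TBW · (Na/140 − 1)
= 56 · (149/140 − 1)
= 56 · 0.0643
= 3.6 L

3.6 L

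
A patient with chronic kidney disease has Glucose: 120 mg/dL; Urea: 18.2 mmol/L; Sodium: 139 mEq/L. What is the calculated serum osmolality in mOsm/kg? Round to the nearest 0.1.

302.9 mOsm/kg

Calculated osmolality = 2·Na + glucose/18 + urea
= 2·139 + 120/18 + 18.2
= 278 + 6.67 + 18.20
= 302.87 mOsm/kg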